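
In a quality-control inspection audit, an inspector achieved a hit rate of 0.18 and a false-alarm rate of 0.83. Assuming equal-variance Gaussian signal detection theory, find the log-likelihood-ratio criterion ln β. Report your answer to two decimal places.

z(H) = z(0.18) = -0.915
z(FA) = z(0.83) = 0.954
ln β = −½·[z(H)² − z(FA)²] = −0.5 × (0.837 − 0.910) = 0.0365

ln β = 0.04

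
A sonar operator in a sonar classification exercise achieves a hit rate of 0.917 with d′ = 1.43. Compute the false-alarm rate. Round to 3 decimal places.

false-alarm rate = 0.482

z(hit rate) = z(0.917) = 1.3852
z(FA) = z(H) − d' = 1.3852 − 1.43 = -0.0448
false-alarm rate = Φ(-0.0448) = 0.4821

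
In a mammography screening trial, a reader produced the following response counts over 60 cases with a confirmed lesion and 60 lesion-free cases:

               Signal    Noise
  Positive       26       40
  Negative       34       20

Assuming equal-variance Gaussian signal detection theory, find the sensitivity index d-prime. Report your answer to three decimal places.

H = 26/60 = 0.4333
FA = 40/60 = 0.6667
Φ⁻¹(H) = -0.1680
Φ⁻¹(FA) = 0.4308
d' = z(H) − z(FA) = -0.1680 − 0.4308 = -0.5988

d-prime = -0.599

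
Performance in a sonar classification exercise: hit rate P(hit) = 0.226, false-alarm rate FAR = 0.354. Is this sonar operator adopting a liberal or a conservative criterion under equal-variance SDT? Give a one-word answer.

z(H) = -0.752, z(FA) = -0.375
c = −½·(z(H) + z(FA)) = 0.5635
c > 0 → conservative criterion (biased toward responding “no”).

conservative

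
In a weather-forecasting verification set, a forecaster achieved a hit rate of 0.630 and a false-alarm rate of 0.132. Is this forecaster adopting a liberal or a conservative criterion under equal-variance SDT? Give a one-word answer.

conservative

z(H) = 0.332, z(FA) = -1.117
c = −½·(z(H) + z(FA)) = 0.3925
c > 0 → conservative criterion (biased toward responding “no”).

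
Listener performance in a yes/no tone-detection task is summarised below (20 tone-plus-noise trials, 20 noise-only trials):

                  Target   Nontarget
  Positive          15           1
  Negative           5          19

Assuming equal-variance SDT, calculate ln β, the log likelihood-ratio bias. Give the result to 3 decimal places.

H = 15/20 = 0.7500
FA = 1/20 = 0.0500
Φ⁻¹(H) = Φ⁻¹(0.7500) = 0.6745
Φ⁻¹(FA) = Φ⁻¹(0.0500) = -1.6449
ln β = −½·[z(H)² − z(FA)²] = −0.5 × (0.4550 − 2.7057) = 1.12535

ln β = 1.125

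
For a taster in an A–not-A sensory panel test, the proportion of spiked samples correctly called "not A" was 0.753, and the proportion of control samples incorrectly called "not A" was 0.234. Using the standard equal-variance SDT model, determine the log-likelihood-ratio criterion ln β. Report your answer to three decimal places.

ln β = 0.029

Φ⁻¹(0.753) = 0.6840, Φ⁻¹(0.234) = -0.7257
ln β = −½·[z(H)² − z(FA)²] = −0.5 × (0.4679 − 0.5266) = 0.02935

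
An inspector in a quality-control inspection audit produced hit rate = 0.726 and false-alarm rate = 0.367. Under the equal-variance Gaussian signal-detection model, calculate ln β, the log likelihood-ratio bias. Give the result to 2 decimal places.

ln β = -0.12

z(H) = 0.601
z(FA) = -0.340
ln β = −½·[z(H)² − z(FA)²] = −0.5 × (0.361 − 0.116) = -0.1225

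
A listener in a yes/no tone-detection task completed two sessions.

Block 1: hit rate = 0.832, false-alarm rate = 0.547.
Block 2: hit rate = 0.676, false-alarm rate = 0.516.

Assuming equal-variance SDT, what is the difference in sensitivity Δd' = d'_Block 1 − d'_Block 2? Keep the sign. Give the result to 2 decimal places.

Δd' = 0.43

Block 1: z(0.832) = 0.962, z(0.547) = 0.118, d' = 0.844
Block 2: z(0.676) = 0.457, z(0.516) = 0.040, d' = 0.417
Δd' = d'_Block 1 − d'_Block 2 = 0.844 − 0.417 = 0.427
Block 1 has the higher sensitivity.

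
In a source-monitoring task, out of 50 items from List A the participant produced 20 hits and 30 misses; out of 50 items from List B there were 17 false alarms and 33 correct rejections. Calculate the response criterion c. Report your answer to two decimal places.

H = 20/50 = 0.4000
FA = 17/50 = 0.3400
z(H) = -0.253
z(FA) = -0.412
c = −½·[z(H) + z(FA)] = −0.5 × (-0.253 + (-0.412)) = 0.3325
c > 0: the participant has a conservative response bias.

c = 0.33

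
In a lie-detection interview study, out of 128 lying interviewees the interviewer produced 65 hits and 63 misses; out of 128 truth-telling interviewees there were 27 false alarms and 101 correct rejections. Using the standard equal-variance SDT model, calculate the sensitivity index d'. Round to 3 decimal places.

H = 65/128 = 0.5078
FA = 27/128 = 0.2109
z(H) = 0.0196
z(FA) = -0.8033
d' = z(H) − z(FA) = 0.0196 − (-0.8033) = 0.8229

d' = 0.823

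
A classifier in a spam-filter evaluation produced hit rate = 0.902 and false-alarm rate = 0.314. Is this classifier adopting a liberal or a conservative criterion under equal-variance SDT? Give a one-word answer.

liberal

z(H) = 1.293, z(FA) = -0.485
c = −½·(z(H) + z(FA)) = -0.404
c < 0 → liberal criterion (biased toward responding “yes”).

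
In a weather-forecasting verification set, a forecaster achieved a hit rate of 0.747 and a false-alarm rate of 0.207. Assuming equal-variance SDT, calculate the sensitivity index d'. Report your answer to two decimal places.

z(H) = 0.6651
z(FA) = -0.8169
d' = z(H) − z(FA) = 0.6651 − (-0.8169) = 1.4820

d' = 1.48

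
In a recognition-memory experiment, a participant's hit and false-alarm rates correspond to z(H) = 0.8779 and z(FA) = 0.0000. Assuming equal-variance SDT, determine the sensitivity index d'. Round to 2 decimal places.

d' = 0.88

d' = z(H) − z(FA) = 0.8779 − 0.0000 = 0.8779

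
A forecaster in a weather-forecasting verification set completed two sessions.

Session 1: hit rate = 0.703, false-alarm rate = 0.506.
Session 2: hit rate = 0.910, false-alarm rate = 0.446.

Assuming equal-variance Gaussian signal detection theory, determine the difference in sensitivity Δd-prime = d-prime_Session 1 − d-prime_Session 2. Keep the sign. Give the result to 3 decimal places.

Δd-prime = -0.959

Session 1: z(0.703) = 0.5330, z(0.506) = 0.0150, d' = 0.5180
Session 2: z(0.910) = 1.3408, z(0.446) = -0.1358, d' = 1.4766
Δd' = d'_Session 1 − d'_Session 2 = 0.5180 − 1.4766 = -0.9586
Session 2 has the higher sensitivity.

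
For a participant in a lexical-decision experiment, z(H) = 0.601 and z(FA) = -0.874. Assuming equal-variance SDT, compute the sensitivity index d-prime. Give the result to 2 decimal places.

d-prime = 1.48

d' = z(H) − z(FA) = 0.601 − (-0.874) = 1.475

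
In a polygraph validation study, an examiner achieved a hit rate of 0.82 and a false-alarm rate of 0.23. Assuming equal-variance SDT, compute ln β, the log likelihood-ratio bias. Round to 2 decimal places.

ln β = -0.15

z(0.82) = 0.915, z(0.23) = -0.739
ln β = −½·[z(H)² − z(FA)²] = −0.5 × (0.837 − 0.546) = -0.1455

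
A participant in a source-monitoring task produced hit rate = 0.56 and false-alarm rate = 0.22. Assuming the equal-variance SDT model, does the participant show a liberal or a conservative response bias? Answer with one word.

z(H) = 0.151, z(FA) = -0.772
c = −½·(z(H) + z(FA)) = 0.3105
c > 0 → conservative criterion (biased toward responding “no”).

conservative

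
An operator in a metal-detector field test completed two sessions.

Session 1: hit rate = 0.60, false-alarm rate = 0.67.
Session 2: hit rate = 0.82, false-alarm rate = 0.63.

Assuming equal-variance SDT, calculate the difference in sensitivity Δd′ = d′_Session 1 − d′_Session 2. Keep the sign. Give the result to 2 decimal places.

Session 1: z(0.60) = 0.253, z(0.67) = 0.440, d' = -0.187
Session 2: z(0.82) = 0.915, z(0.63) = 0.332, d' = 0.583
Δd' = d'_Session 1 − d'_Session 2 = -0.187 − 0.583 = -0.770
Session 2 has the higher sensitivity.

Δd′ = -0.77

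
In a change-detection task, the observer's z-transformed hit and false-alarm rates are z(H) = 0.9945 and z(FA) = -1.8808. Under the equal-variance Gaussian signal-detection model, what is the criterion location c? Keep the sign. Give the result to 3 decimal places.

c = 0.443

c = −½·[z(H) + z(FA)] = −½·(0.9945 + (-1.8808)) = 0.44315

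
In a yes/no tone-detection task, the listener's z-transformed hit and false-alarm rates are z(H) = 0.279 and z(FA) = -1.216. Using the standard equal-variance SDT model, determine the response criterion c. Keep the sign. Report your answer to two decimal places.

c = 0.47

c = −½·[z(H) + z(FA)] = −½·(0.279 + (-1.216)) = 0.4685
c > 0: the listener has a conservative response bias.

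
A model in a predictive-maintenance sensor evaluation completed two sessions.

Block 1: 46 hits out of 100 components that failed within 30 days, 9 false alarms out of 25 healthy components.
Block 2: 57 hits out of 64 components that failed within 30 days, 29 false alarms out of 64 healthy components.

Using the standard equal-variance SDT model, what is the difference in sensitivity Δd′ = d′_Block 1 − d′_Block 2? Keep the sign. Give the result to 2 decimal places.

Δd′ = -1.09

Block 1: z(0.4600) = -0.100, z(0.3600) = -0.358, d' = 0.258
Block 2: z(0.8906) = 1.230, z(0.4531) = -0.118, d' = 1.348
Δd' = d'_Block 1 − d'_Block 2 = 0.258 − 1.348 = -1.090
Block 2 has the higher sensitivity.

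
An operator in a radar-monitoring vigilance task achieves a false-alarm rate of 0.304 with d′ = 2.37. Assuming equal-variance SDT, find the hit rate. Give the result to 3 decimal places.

z(false-alarm rate) = z(0.304) = -0.5129
z(H) = z(FA) + d' = -0.5129 + 2.37 = 1.8571
hit rate = Φ(1.8571) = 0.9684

hit rate = 0.968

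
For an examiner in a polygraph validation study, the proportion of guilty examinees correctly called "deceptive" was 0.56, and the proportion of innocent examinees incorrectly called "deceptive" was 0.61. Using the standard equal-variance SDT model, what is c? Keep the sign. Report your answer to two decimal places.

c = -0.22

Φ⁻¹(0.56) = 0.1510, Φ⁻¹(0.61) = 0.2793
c = −½·[z(H) + z(FA)] = −0.5 × (0.1510 + 0.2793) = -0.21515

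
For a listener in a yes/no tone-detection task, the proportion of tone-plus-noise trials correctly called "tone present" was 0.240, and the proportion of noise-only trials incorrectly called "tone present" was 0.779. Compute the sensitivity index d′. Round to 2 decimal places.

z(H) = z(0.240) = -0.706
z(FA) = z(0.779) = 0.769
d' = z(H) − z(FA) = -0.706 − 0.769 = -1.475

d′ = -1.48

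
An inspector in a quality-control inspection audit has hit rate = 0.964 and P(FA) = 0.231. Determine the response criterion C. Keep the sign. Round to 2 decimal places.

Φ⁻¹(0.964) = 1.7991, Φ⁻¹(0.231) = -0.7356
c = −½·[z(H) + z(FA)] = −0.5 × (1.7991 + (-0.7356)) = -0.53175

C = -0.53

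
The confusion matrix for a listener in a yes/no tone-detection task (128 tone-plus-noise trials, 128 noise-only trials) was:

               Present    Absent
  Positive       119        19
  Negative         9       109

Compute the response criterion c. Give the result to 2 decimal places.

H = 119/128 = 0.9297
FA = 19/128 = 0.1484
Φ⁻¹(H) = Φ⁻¹(0.9297) = 1.4736
Φ⁻¹(FA) = Φ⁻¹(0.1484) = -1.0433
c = −½·[z(H) + z(FA)] = −0.5 × (1.4736 + (-1.0433)) = -0.21515

c = -0.22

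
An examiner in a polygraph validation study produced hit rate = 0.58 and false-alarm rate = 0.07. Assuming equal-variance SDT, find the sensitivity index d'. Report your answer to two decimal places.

Φ⁻¹(H) = 0.202
Φ⁻¹(FA) = -1.476
d' = z(H) − z(FA) = 0.202 − (-1.476) = 1.678

d' = 1.68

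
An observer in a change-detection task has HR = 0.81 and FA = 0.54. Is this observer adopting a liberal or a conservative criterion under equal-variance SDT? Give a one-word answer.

liberal

z(H) = 0.878, z(FA) = 0.100
c = −½·(z(H) + z(FA)) = -0.489
c < 0 → liberal criterion (biased toward responding “yes”).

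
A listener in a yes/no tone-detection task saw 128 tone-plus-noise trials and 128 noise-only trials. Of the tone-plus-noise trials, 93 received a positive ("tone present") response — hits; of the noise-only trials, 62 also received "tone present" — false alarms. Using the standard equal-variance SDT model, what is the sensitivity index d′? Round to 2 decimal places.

d′ = 0.64

H = 93/128 = 0.7266
FA = 62/128 = 0.4844
z(H) = z(0.7266) = 0.603
z(FA) = z(0.4844) = -0.039
d' = z(H) − z(FA) = 0.603 − (-0.039) = 0.642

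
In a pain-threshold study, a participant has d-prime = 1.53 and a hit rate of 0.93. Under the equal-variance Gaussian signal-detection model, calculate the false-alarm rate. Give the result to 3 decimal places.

z(hit rate) = z(0.93) = 1.4758
z(FA) = z(H) − d' = 1.4758 − 1.53 = -0.0542
false-alarm rate = Φ(-0.0542) = 0.4784

false-alarm rate = 0.478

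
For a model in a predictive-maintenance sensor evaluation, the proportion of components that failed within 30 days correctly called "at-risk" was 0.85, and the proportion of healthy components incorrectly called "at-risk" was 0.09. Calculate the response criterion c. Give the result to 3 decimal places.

c = 0.152

z(H) = z(0.85) = 1.0364
z(FA) = z(0.09) = -1.3408
c = −½·[z(H) + z(FA)] = −0.5 × (1.0364 + (-1.3408)) = 0.1522
c > 0: the model has a conservative response bias.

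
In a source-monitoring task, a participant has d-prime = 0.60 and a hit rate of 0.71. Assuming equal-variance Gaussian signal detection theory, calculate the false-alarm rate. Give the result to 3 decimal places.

false-alarm rate = 0.481

z(hit rate) = z(0.71) = 0.5534
z(FA) = z(H) − d' = 0.5534 − 0.60 = -0.0466
false-alarm rate = Φ(-0.0466) = 0.4814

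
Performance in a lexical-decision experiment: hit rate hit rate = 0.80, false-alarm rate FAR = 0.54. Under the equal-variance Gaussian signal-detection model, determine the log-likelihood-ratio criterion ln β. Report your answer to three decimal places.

Φ⁻¹(H) = Φ⁻¹(0.80) = 0.8416
Φ⁻¹(FA) = Φ⁻¹(0.54) = 0.1004
ln β = −½·[z(H)² − z(FA)²] = −0.5 × (0.7083 − 0.0101) = -0.3491

ln β = -0.349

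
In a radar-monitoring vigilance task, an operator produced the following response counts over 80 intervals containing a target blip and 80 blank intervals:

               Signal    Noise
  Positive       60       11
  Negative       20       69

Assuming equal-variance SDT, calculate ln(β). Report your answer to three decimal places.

H = 60/80 = 0.7500
FA = 11/80 = 0.1375
z(0.7500) = 0.6745, z(0.1375) = -1.0916
ln β = −½·[z(H)² − z(FA)²] = −0.5 × (0.4550 − 1.1916) = 0.3683

ln β = 0.368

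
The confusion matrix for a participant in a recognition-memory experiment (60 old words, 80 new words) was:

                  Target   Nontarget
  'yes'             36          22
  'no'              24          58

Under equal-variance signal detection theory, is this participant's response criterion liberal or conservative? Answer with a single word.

conservative

z(H) = 0.253, z(FA) = -0.598
c = −½·(z(H) + z(FA)) = 0.1725
c > 0 → conservative criterion (biased toward responding “no”).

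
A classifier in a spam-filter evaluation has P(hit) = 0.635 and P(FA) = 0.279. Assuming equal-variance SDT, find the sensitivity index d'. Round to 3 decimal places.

d' = 0.931

z(0.635) = 0.3451, z(0.279) = -0.5858
d' = z(H) − z(FA) = 0.3451 − (-0.5858) = 0.9309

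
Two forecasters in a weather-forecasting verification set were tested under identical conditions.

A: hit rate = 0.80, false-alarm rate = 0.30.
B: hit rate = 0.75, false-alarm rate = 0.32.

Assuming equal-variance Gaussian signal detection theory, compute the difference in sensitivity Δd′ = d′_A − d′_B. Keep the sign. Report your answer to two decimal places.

Δd′ = 0.22

A: z(0.80) = 0.842, z(0.30) = -0.524, d' = 1.366
B: z(0.75) = 0.674, z(0.32) = -0.468, d' = 1.142
Δd' = d'_A − d'_B = 1.366 − 1.142 = 0.224
A has the higher sensitivity.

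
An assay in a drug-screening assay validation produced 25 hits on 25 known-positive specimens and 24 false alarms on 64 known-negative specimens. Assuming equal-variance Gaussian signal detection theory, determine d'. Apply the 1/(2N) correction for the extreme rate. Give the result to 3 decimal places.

d' = 2.372

The hit rate is 25/25 = 1, so apply the 1/(2N) correction: H → 1 − 1/(2·25) = 0.98000.
z(H) = z(0.98000) = 2.0537
z(FA) = z(0.37500) = -0.3186
d' = 2.0537 − (-0.3186) = 2.3723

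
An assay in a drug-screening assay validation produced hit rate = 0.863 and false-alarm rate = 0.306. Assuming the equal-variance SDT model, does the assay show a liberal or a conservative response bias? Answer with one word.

liberal

z(H) = 1.094, z(FA) = -0.507
c = −½·(z(H) + z(FA)) = -0.2935
c < 0 → liberal criterion (biased toward responding “yes”).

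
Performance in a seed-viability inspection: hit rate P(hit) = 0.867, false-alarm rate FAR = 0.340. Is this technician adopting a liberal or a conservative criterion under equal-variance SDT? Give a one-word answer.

z(H) = 1.112, z(FA) = -0.412
c = −½·(z(H) + z(FA)) = -0.350
c < 0 → liberal criterion (biased toward responding “yes”).

liberal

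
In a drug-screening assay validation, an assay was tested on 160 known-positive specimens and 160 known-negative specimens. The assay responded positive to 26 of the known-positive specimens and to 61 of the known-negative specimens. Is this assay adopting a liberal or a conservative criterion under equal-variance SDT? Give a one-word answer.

z(H) = -0.984, z(FA) = -0.302
c = −½·(z(H) + z(FA)) = 0.643
c > 0 → conservative criterion (biased toward responding “no”).

conservative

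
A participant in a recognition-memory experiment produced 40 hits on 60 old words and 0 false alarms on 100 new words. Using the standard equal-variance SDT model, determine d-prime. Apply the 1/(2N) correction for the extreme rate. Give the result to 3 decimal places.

d-prime = 3.007

The false-alarm rate is 0/100 = 0, so apply the 1/(2N) correction: FA → 1/(2·100) = 0.00500.
z(H) = z(0.66667) = 0.4307
z(FA) = z(0.00500) = -2.5758
d' = 0.4307 − (-2.5758) = 3.0065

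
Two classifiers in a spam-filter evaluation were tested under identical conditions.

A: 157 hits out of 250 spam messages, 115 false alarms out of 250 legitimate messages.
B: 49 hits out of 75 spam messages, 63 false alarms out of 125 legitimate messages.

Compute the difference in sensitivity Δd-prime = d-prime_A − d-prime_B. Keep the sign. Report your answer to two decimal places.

Δd-prime = 0.04

A: z(0.6280) = 0.327, z(0.4600) = -0.100, d' = 0.427
B: z(0.6533) = 0.394, z(0.5040) = 0.010, d' = 0.384
Δd' = d'_A − d'_B = 0.427 − 0.384 = 0.043
A has the higher sensitivity.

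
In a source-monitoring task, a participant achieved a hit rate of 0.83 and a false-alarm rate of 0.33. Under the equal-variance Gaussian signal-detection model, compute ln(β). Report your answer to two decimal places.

z(H) = 0.954
z(FA) = -0.440
ln β = −½·[z(H)² − z(FA)²] = −0.5 × (0.910 − 0.194) = -0.358

ln β = -0.36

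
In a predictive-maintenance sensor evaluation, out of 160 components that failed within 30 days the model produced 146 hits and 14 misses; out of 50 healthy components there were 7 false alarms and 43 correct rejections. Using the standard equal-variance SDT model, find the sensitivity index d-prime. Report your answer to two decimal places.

d-prime = 2.44

H = 146/160 = 0.9125
FA = 7/50 = 0.1400
Φ⁻¹(H) = Φ⁻¹(0.9125) = 1.3563
Φ⁻¹(FA) = Φ⁻¹(0.1400) = -1.0803
d' = z(H) − z(FA) = 1.3563 − (-1.0803) = 2.4366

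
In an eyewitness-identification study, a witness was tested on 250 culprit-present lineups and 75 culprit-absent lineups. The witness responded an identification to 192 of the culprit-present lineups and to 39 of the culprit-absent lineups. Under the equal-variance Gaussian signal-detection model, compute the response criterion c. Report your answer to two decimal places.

c = -0.39

H = 192/250 = 0.7680
FA = 39/75 = 0.5200
z(H) = z(0.7680) = 0.732
z(FA) = z(0.5200) = 0.050
c = −½·[z(H) + z(FA)] = −0.5 × (0.732 + 0.050) = -0.391
c < 0: the witness has a liberal response bias.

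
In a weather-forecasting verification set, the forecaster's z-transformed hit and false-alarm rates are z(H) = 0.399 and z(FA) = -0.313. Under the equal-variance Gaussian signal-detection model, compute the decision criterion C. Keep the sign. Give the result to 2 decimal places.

C = -0.04

c = −½·[z(H) + z(FA)] = −½·(0.399 + (-0.313)) = -0.043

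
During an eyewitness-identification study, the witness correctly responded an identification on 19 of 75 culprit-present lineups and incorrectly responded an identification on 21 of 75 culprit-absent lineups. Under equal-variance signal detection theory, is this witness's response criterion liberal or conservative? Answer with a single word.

conservative

z(H) = -0.664, z(FA) = -0.583
c = −½·(z(H) + z(FA)) = 0.6235
c > 0 → conservative criterion (biased toward responding “no”).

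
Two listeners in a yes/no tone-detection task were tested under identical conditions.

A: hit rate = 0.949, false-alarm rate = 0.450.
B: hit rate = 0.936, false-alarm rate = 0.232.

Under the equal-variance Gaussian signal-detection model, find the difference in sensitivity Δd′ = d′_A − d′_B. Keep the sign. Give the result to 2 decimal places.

Δd′ = -0.49

A: z(0.949) = 1.635, z(0.450) = -0.126, d' = 1.761
B: z(0.936) = 1.522, z(0.232) = -0.732, d' = 2.254
Δd' = d'_A − d'_B = 1.761 − 2.254 = -0.493
B has the higher sensitivity.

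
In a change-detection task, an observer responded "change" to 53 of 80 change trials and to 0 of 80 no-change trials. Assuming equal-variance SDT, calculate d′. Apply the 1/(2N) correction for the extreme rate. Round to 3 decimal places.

d′ = 2.917

The false-alarm rate is 0/80 = 0, so apply the 1/(2N) correction: FA → 1/(2·80) = 0.00625.
z(H) = z(0.66250) = 0.4193
z(FA) = z(0.00625) = -2.4977
d' = 0.4193 − (-2.4977) = 2.9170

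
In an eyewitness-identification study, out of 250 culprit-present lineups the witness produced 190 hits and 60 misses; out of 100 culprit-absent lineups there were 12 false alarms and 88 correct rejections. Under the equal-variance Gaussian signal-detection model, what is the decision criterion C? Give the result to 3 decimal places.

H = 190/250 = 0.7600
FA = 12/100 = 0.1200
z(0.7600) = 0.7063, z(0.1200) = -1.1750
c = −½·[z(H) + z(FA)] = −0.5 × (0.7063 + (-1.1750)) = 0.23435

C = 0.234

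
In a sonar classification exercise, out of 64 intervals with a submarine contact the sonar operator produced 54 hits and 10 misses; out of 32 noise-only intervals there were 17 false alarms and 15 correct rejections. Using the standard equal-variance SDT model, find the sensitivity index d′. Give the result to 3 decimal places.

d′ = 0.932

H = 54/64 = 0.8438
FA = 17/32 = 0.5312
z(0.8438) = 1.0102, z(0.5312) = 0.0783
d' = z(H) − z(FA) = 1.0102 − 0.0783 = 0.9319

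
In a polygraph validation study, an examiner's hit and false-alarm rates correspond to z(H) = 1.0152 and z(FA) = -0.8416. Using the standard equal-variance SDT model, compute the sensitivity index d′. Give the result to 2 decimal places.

d' = z(H) − z(FA) = 1.0152 − (-0.8416) = 1.8568

d′ = 1.86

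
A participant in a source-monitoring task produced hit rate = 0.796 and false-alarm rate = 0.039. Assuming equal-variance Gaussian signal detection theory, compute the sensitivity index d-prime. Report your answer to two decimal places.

d-prime = 2.59

z(H) = z(0.796) = 0.8274
z(FA) = z(0.039) = -1.7624
d' = z(H) − z(FA) = 0.8274 − (-1.7624) = 2.5898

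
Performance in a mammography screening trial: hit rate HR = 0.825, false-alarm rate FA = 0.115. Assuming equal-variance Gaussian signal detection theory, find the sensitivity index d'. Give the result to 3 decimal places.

z(H) = z(0.825) = 0.9346
z(FA) = z(0.115) = -1.2004
d' = z(H) − z(FA) = 0.9346 − (-1.2004) = 2.1350

d' = 2.135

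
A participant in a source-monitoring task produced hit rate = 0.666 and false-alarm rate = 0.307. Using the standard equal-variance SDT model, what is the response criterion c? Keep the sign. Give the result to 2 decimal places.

Φ⁻¹(H) = 0.429
Φ⁻¹(FA) = -0.504
c = −½·[z(H) + z(FA)] = −0.5 × (0.429 + (-0.504)) = 0.0375

c = 0.04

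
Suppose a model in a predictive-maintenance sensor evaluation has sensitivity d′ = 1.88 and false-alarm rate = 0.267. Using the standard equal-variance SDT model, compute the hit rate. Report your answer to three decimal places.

hit rate = 0.896

z(false-alarm rate) = z(0.267) = -0.6219
z(H) = z(FA) + d' = -0.6219 + 1.88 = 1.2581
hit rate = Φ(1.2581) = 0.8958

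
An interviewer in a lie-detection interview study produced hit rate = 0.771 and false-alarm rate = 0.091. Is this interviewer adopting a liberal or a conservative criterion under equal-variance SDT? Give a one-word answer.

z(H) = 0.742, z(FA) = -1.335
c = −½·(z(H) + z(FA)) = 0.2965
c > 0 → conservative criterion (biased toward responding “no”).

conservative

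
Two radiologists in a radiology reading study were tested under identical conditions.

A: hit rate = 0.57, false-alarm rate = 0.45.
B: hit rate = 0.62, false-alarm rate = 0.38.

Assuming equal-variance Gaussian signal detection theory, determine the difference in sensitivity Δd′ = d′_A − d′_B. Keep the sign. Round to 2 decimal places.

A: z(0.57) = 0.176, z(0.45) = -0.126, d' = 0.302
B: z(0.62) = 0.305, z(0.38) = -0.305, d' = 0.610
Δd' = d'_A − d'_B = 0.302 − 0.610 = -0.308
B has the higher sensitivity.

Δd′ = -0.31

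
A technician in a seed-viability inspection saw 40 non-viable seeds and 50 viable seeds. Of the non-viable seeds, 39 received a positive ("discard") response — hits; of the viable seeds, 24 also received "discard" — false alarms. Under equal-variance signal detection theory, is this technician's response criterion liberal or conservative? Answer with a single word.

liberal

z(H) = 1.960, z(FA) = -0.050
c = −½·(z(H) + z(FA)) = -0.955
c < 0 → liberal criterion (biased toward responding “yes”).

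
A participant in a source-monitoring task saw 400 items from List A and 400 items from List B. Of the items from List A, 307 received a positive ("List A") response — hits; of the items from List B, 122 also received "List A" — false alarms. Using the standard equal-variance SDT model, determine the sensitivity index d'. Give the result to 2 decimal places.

H = 307/400 = 0.7675
FA = 122/400 = 0.3050
z(H) = z(0.7675) = 0.7306
z(FA) = z(0.3050) = -0.5101
d' = z(H) − z(FA) = 0.7306 − (-0.5101) = 1.2407

d' = 1.24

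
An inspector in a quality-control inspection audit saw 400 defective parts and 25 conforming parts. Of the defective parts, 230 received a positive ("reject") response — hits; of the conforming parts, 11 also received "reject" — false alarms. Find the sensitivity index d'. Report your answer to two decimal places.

d' = 0.34

H = 230/400 = 0.5750
FA = 11/25 = 0.4400
z(H) = 0.189
z(FA) = -0.151
d' = z(H) − z(FA) = 0.189 − (-0.151) = 0.340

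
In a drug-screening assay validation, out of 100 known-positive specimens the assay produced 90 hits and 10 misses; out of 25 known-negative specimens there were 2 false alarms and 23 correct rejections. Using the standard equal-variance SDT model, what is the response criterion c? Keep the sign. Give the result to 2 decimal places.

c = 0.06

H = 90/100 = 0.9000
FA = 2/25 = 0.0800
Φ⁻¹(0.9000) = 1.282, Φ⁻¹(0.0800) = -1.405
c = −½·[z(H) + z(FA)] = −0.5 × (1.282 + (-1.405)) = 0.0615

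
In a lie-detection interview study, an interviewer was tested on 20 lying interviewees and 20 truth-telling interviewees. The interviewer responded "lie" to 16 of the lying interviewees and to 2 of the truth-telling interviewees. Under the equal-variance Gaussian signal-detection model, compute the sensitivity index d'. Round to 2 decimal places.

d' = 2.12

H = 16/20 = 0.8000
FA = 2/20 = 0.1000
z(H) = z(0.8000) = 0.842
z(FA) = z(0.1000) = -1.282
d' = z(H) − z(FA) = 0.842 − (-1.282) = 2.124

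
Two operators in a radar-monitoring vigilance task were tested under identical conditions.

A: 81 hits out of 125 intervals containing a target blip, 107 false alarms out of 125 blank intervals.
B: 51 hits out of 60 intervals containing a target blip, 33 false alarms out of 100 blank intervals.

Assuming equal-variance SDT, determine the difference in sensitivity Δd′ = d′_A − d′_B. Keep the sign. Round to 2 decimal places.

Δd′ = -2.16

A: z(0.6480) = 0.380, z(0.8560) = 1.063, d' = -0.683
B: z(0.8500) = 1.036, z(0.3300) = -0.440, d' = 1.476
Δd' = d'_A − d'_B = -0.683 − 1.476 = -2.159
B has the higher sensitivity.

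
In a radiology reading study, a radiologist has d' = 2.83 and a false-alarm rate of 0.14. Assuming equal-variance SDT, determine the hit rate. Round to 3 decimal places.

z(false-alarm rate) = z(0.14) = -1.0803
z(H) = z(FA) + d' = -1.0803 + 2.83 = 1.7497
hit rate = Φ(1.7497) = 0.9599

hit rate = 0.960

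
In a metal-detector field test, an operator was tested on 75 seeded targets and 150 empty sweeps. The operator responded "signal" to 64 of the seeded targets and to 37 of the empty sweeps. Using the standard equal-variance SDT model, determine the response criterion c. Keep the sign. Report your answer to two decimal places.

H = 64/75 = 0.8533
FA = 37/150 = 0.2467
z(H) = 1.0507
z(FA) = -0.6849
c = −½·[z(H) + z(FA)] = −0.5 × (1.0507 + (-0.6849)) = -0.1829
c < 0: the operator has a liberal response bias.

c = -0.18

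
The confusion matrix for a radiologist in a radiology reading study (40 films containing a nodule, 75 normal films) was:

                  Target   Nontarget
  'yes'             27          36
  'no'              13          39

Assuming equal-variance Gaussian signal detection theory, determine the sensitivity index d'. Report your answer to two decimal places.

H = 27/40 = 0.6750
FA = 36/75 = 0.4800
z(H) = 0.4538
z(FA) = -0.0502
d' = z(H) − z(FA) = 0.4538 − (-0.0502) = 0.5040

d' = 0.50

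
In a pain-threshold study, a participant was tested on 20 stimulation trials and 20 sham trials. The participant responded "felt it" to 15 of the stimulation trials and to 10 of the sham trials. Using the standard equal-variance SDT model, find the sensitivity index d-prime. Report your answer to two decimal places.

d-prime = 0.67

H = 15/20 = 0.7500
FA = 10/20 = 0.5000
z(0.7500) = 0.6745, z(0.5000) = 0.0000
d' = z(H) − z(FA) = 0.6745 − 0.0000 = 0.6745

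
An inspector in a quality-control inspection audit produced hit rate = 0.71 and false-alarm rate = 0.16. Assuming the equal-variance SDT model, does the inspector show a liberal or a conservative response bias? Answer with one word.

z(H) = 0.553, z(FA) = -0.994
c = −½·(z(H) + z(FA)) = 0.2205
c > 0 → conservative criterion (biased toward responding “no”).

conservative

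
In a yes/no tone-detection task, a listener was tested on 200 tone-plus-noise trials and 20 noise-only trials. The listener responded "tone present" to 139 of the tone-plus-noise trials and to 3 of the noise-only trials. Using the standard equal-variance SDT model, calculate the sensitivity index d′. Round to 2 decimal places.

d′ = 1.55

H = 139/200 = 0.6950
FA = 3/20 = 0.1500
Φ⁻¹(H) = 0.5101
Φ⁻¹(FA) = -1.0364
d' = z(H) − z(FA) = 0.5101 − (-1.0364) = 1.5465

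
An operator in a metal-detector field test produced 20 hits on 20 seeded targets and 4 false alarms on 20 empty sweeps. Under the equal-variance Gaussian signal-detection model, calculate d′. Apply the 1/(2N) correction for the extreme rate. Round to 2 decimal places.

d′ = 2.80

The hit rate is 20/20 = 1, so apply the 1/(2N) correction: H → 1 − 1/(2·20) = 0.97500.
z(H) = z(0.97500) = 1.960
z(FA) = z(0.20000) = -0.842
d' = 1.960 − (-0.842) = 2.802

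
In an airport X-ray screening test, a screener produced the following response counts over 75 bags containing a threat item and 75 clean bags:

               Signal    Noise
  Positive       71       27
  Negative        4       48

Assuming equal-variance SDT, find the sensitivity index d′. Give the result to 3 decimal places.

d′ = 1.972

H = 71/75 = 0.9467
FA = 27/75 = 0.3600
Φ⁻¹(H) = Φ⁻¹(0.9467) = 1.6137
Φ⁻¹(FA) = Φ⁻¹(0.3600) = -0.3585
d' = z(H) − z(FA) = 1.6137 − (-0.3585) = 1.9722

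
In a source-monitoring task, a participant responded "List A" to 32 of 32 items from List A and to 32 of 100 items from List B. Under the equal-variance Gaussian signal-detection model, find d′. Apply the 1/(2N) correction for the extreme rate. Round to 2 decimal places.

d′ = 2.62

The hit rate is 32/32 = 1, so apply the 1/(2N) correction: H → 1 − 1/(2·32) = 0.98438.
z(H) = z(0.98438) = 2.154
z(FA) = z(0.32000) = -0.468
d' = 2.154 − (-0.468) = 2.622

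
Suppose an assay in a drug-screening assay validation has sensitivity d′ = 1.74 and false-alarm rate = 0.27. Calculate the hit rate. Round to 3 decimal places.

z(false-alarm rate) = z(0.27) = -0.6128
z(H) = z(FA) + d' = -0.6128 + 1.74 = 1.1272
hit rate = Φ(1.1272) = 0.8702

hit rate = 0.870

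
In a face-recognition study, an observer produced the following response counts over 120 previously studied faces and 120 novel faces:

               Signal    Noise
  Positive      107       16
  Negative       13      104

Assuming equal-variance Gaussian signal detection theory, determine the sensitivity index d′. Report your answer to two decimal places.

d′ = 2.35

H = 107/120 = 0.8917
FA = 16/120 = 0.1333
z(H) = 1.2356
z(FA) = -1.1109
d' = z(H) − z(FA) = 1.2356 − (-1.1109) = 2.3465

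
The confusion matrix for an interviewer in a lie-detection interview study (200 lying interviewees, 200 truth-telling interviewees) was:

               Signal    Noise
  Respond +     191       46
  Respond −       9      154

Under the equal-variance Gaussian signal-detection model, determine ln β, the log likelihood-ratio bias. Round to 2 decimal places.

H = 191/200 = 0.9550
FA = 46/200 = 0.2300
z(H) = z(0.9550) = 1.695
z(FA) = z(0.2300) = -0.739
ln β = −½·[z(H)² − z(FA)²] = −0.5 × (2.873 − 0.546) = -1.1635

ln β = -1.16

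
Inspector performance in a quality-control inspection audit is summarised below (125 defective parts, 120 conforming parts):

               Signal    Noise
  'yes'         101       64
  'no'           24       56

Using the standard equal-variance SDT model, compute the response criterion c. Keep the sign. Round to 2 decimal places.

c = -0.48

H = 101/125 = 0.8080
FA = 64/120 = 0.5333
Φ⁻¹(0.8080) = 0.8705, Φ⁻¹(0.5333) = 0.0836
c = −½·[z(H) + z(FA)] = −0.5 × (0.8705 + 0.0836) = -0.47705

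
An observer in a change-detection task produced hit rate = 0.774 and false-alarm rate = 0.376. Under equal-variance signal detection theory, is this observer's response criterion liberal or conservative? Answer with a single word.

z(H) = 0.752, z(FA) = -0.316
c = −½·(z(H) + z(FA)) = -0.218
c < 0 → liberal criterion (biased toward responding “yes”).

liberal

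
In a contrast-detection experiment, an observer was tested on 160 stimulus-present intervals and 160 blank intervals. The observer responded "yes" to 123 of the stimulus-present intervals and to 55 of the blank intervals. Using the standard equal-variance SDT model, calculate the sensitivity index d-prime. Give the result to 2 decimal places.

d-prime = 1.14

H = 123/160 = 0.7688
FA = 55/160 = 0.3438
z(H) = 0.7349
z(FA) = -0.4021
d' = z(H) − z(FA) = 0.7349 − (-0.4021) = 1.1370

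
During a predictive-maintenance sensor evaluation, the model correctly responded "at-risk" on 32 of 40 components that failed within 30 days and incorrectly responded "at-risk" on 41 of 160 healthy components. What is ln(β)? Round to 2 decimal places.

H = 32/40 = 0.8000
FA = 41/160 = 0.2562
z(H) = z(0.8000) = 0.842
z(FA) = z(0.2562) = -0.655
ln β = −½·[z(H)² − z(FA)²] = −0.5 × (0.709 − 0.429) = -0.140

ln β = -0.14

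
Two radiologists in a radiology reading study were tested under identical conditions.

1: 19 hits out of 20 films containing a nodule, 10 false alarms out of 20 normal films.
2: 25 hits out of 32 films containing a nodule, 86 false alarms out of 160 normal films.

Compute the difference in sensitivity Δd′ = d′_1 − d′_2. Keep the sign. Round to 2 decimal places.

1: z(0.9500) = 1.645, z(0.5000) = 0.000, d' = 1.645
2: z(0.7812) = 0.776, z(0.5375) = 0.094, d' = 0.682
Δd' = d'_1 − d'_2 = 1.645 − 0.682 = 0.963
1 has the higher sensitivity.

Δd′ = 0.96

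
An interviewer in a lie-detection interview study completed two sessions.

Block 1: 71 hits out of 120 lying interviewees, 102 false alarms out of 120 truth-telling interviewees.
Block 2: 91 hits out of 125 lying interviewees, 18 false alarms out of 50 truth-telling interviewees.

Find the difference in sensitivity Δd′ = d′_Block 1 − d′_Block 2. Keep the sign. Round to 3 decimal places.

Δd′ = -1.770

Block 1: z(0.5917) = 0.2319, z(0.8500) = 1.0364, d' = -0.8045
Block 2: z(0.7280) = 0.6068, z(0.3600) = -0.3585, d' = 0.9653
Δd' = d'_Block 1 − d'_Block 2 = -0.8045 − 0.9653 = -1.7698
Block 2 has the higher sensitivity.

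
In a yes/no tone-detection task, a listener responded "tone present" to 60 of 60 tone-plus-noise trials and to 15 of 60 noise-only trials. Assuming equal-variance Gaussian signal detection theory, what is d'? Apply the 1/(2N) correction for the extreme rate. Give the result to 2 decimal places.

The hit rate is 60/60 = 1, so apply the 1/(2N) correction: H → 1 − 1/(2·60) = 0.99167.
z(H) = z(0.99167) = 2.394
z(FA) = z(0.25000) = -0.674
d' = 2.394 − (-0.674) = 3.068

d' = 3.07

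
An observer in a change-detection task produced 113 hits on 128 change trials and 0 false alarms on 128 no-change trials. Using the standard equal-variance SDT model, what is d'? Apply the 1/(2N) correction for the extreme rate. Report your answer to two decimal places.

The false-alarm rate is 0/128 = 0, so apply the 1/(2N) correction: FA → 1/(2·128) = 0.00391.
z(H) = z(0.88281) = 1.189
z(FA) = z(0.00391) = -2.660
d' = 1.189 − (-2.660) = 3.849

d' = 3.85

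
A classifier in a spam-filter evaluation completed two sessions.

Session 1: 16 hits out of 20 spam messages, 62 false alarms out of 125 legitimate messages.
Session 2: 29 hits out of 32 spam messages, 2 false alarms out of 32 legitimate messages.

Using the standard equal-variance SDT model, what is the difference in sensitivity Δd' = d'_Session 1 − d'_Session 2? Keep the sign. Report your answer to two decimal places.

Session 1: z(0.8000) = 0.842, z(0.4960) = -0.010, d' = 0.852
Session 2: z(0.9062) = 1.318, z(0.0625) = -1.534, d' = 2.852
Δd' = d'_Session 1 − d'_Session 2 = 0.852 − 2.852 = -2.000
Session 2 has the higher sensitivity.

Δd' = -2.00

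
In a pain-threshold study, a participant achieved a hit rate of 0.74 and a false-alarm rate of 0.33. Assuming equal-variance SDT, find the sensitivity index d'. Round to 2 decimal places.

d' = 1.08

z(H) = 0.643
z(FA) = -0.440
d' = z(H) − z(FA) = 0.643 − (-0.440) = 1.083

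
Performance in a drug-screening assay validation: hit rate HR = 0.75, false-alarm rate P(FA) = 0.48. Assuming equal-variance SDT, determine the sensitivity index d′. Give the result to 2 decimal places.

d′ = 0.72

Φ⁻¹(H) = Φ⁻¹(0.75) = 0.6745
Φ⁻¹(FA) = Φ⁻¹(0.48) = -0.0502
d' = z(H) − z(FA) = 0.6745 − (-0.0502) = 0.7247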